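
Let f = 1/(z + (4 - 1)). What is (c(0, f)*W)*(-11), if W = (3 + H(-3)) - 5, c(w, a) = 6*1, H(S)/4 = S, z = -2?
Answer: 924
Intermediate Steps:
H(S) = 4*S
f = 1 (f = 1/(-2 + (4 - 1)) = 1/(-2 + 3) = 1/1 = 1)
c(w, a) = 6
W = -14 (W = (3 + 4*(-3)) - 5 = (3 - 12) - 5 = -9 - 5 = -14)
(c(0, f)*W)*(-11) = (6*(-14))*(-11) = -84*(-11) = 924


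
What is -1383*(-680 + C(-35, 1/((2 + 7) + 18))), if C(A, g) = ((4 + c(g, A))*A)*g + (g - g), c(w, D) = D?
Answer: 7963775/9 ≈ 8.8486e+5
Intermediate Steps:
C(A, g) = A*g*(4 + A) (C(A, g) = ((4 + A)*A)*g + (g - g) = (A*(4 + A))*g + 0 = A*g*(4 + A) + 0 = A*g*(4 + A))
-1383*(-680 + C(-35, 1/((2 + 7) + 18))) = -1383*(-680 - 35*(4 - 35)/((2 + 7) + 18)) = -1383*(-680 - 35*(-31)/(9 + 18)) = -1383*(-680 - 35*(-31)/27) = -1383*(-680 - 35*1/27*(-31)) = -1383*(-680 + 1085/27) = -1383*(-17275/27) = 7963775/9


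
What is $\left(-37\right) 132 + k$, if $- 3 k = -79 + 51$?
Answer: $- \frac{14624}{3} \approx -4874.7$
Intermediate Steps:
$k = \frac{28}{3}$ ($k = - \frac{-79 + 51}{3} = \left(- \frac{1}{3}\right) \left(-28\right) = \frac{28}{3} \approx 9.3333$)
$\left(-37\right) 132 + k = \left(-37\right) 132 + \frac{28}{3} = -4884 + \frac{28}{3} = - \frac{14624}{3}$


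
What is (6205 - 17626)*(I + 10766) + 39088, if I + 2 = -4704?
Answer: -69172172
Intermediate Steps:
I = -4706 (I = -2 - 4704 = -4706)
(6205 - 17626)*(I + 10766) + 39088 = (6205 - 17626)*(-4706 + 10766) + 39088 = -11421*6060 + 39088 = -69211260 + 39088 = -69172172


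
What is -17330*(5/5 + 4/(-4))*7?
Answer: 0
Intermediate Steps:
-17330*(5/5 + 4/(-4))*7 = -17330*(5*(⅕) + 4*(-¼))*7 = -17330*(1 - 1)*7 = -0*7 = -17330*0 = 0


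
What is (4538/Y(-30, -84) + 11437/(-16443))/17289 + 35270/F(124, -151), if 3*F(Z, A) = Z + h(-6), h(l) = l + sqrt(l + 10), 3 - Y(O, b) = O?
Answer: 11029427586403/12508453188 ≈ 881.76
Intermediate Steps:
Y(O, b) = 3 - O
h(l) = l + sqrt(10 + l)
F(Z, A) = -4/3 + Z/3 (F(Z, A) = (Z + (-6 + sqrt(10 - 6)))/3 = (Z + (-6 + sqrt(4)))/3 = (Z + (-6 + 2))/3 = (Z - 4)/3 = (-4 + Z)/3 = -4/3 + Z/3)
(4538/Y(-30, -84) + 11437/(-16443))/17289 + 35270/F(124, -151) = (4538/(3 - 1*(-30)) + 11437/(-16443))/17289 + 35270/(-4/3 + (1/3)*124) = (4538/(3 + 30) + 11437*(-1/16443))*(1/17289) + 35270/(-4/3 + 124/3) = (4538/33 - 11437/16443)*(1/17289) + 35270/40 = (4538*(1/33) - 11437/16443)*(1/17289) + 35270*(1/40) = (4538/33 - 11437/16443)*(1/17289) + 3527/4 = (24746971/180873)*(1/17289) + 3527/4 = 24746971/3127113297 + 3527/4 = 11029427586403/12508453188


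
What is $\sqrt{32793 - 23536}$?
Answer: $\sqrt{9257} \approx 96.213$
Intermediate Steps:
$\sqrt{32793 - 23536} = \sqrt{9257}$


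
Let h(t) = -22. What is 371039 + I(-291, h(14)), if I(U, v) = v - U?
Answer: 371308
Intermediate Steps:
371039 + I(-291, h(14)) = 371039 + (-22 - 1*(-291)) = 371039 + (-22 + 291) = 371039 + 269 = 371308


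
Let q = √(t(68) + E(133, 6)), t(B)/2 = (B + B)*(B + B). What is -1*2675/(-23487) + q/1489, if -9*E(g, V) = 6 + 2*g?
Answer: 2675/23487 + 4*√20791/4467 ≈ 0.24301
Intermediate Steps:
t(B) = 8*B² (t(B) = 2*((B + B)*(B + B)) = 2*((2*B)*(2*B)) = 2*(4*B²) = 8*B²)
E(g, V) = -⅔ - 2*g/9 (E(g, V) = -(6 + 2*g)/9 = -⅔ - 2*g/9)
q = 4*√20791/3 (q = √(8*68² + (-⅔ - 2/9*133)) = √(8*4624 + (-⅔ - 266/9)) = √(36992 - 272/9) = √(332656/9) = 4*√20791/3 ≈ 192.25)
-1*2675/(-23487) + q/1489 = -1*2675/(-23487) + (4*√20791/3)/1489 = -2675*(-1/23487) + (4*√20791/3)*(1/1489) = 2675/23487 + 4*√20791/4467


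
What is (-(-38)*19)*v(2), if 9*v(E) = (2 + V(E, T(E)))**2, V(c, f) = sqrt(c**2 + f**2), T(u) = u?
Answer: 2888/3 + 5776*sqrt(2)/9 ≈ 1870.3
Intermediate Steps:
v(E) = (2 + sqrt(2)*sqrt(E**2))**2/9 (v(E) = (2 + sqrt(E**2 + E**2))**2/9 = (2 + sqrt(2*E**2))**2/9 = (2 + sqrt(2)*sqrt(E**2))**2/9)
(-(-38)*19)*v(2) = (-(-38)*19)*((2 + sqrt(2)*sqrt(2**2))**2/9) = (-38*(-19))*((2 + sqrt(2)*sqrt(4))**2/9) = 722*((2 + sqrt(2)*2)**2/9) = 722*((2 + 2*sqrt(2))**2/9) = 722*(2 + 2*sqrt(2))**2/9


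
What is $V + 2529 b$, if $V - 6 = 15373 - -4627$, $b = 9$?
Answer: $42767$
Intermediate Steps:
$V = 20006$ ($V = 6 + \left(15373 - -4627\right) = 6 + \left(15373 + 4627\right) = 6 + 20000 = 20006$)
$V + 2529 b = 20006 + 2529 \cdot 9 = 20006 + 22761 = 42767$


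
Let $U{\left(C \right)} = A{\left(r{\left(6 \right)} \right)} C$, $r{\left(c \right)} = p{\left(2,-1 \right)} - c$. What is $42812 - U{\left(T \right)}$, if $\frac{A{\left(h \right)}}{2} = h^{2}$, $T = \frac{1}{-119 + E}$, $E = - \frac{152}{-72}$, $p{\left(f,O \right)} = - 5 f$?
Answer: $\frac{11260708}{263} \approx 42816.0$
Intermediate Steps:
$E = \frac{19}{9}$ ($E = \left(-152\right) \left(- \frac{1}{72}\right) = \frac{19}{9} \approx 2.1111$)
$r{\left(c \right)} = -10 - c$ ($r{\left(c \right)} = \left(-5\right) 2 - c = -10 - c$)
$T = - \frac{9}{1052}$ ($T = \frac{1}{-119 + \frac{19}{9}} = \frac{1}{- \frac{1052}{9}} = - \frac{9}{1052} \approx -0.0085551$)
$A{\left(h \right)} = 2 h^{2}$
$U{\left(C \right)} = 512 C$ ($U{\left(C \right)} = 2 \left(-10 - 6\right)^{2} C = 2 \left(-16\right)^{2} C = 2 \cdot 256 C = 512 C$)
$42812 - U{\left(T \right)} = 42812 - 512 \left(- \frac{9}{1052}\right) = 42812 - - \frac{1152}{263} = 42812 + \frac{1152}{263} = \frac{11260708}{263}$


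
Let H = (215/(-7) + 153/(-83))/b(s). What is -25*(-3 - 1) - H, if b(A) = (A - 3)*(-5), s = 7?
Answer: 285771/2905 ≈ 98.372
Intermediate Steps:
b(A) = 15 - 5*A (b(A) = (-3 + A)*(-5) = 15 - 5*A)
H = 4729/2905 (H = (215/(-7) + 153/(-83))/(15 - 5*7) = (215*(-⅐) + 153*(-1/83))/(15 - 35) = (-215/7 - 153/83)/(-20) = -18916/581*(-1/20) = 4729/2905 ≈ 1.6279)
-25*(-3 - 1) - H = -25*(-3 - 1) - 1*4729/2905 = -25*(-4) - 4729/2905 = 100 - 4729/2905 = 285771/2905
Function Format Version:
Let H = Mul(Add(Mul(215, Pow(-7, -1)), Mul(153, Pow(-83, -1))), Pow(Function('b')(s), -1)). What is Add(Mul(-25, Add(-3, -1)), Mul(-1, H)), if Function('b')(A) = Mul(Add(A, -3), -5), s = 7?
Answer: Rational(285771, 2905) ≈ 98.372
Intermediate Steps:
Function('b')(A) = Add(15, Mul(-5, A)) (Function('b')(A) = Mul(Add(-3, A), -5) = Add(15, Mul(-5, A)))
H = Rational(4729, 2905) (H = Mul(Add(Mul(215, Pow(-7, -1)), Mul(153, Pow(-83, -1))), Pow(Add(15, Mul(-5, 7)), -1)) = Mul(Add(Mul(215, Rational(-1, 7)), Mul(153, Rational(-1, 83))), Pow(Add(15, -35), -1)) = Mul(Add(Rational(-215, 7), Rational(-153, 83)), Pow(-20, -1)) = Mul(Rational(-18916, 581), Rational(-1, 20)) = Rational(4729, 2905) ≈ 1.6279)
Add(Mul(-25, Add(-3, -1)), Mul(-1, H)) = Add(Mul(-25, Add(-3, -1)), Mul(-1, Rational(4729, 2905))) = Add(Mul(-25, -4), Rational(-4729, 2905)) = Add(100, Rational(-4729, 2905)) = Rational(285771, 2905)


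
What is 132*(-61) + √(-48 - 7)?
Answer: -8052 + I*√55 ≈ -8052.0 + 7.4162*I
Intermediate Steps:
132*(-61) + √(-48 - 7) = -8052 + √(-55) = -8052 + I*√55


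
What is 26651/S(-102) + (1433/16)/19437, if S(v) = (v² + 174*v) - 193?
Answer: -8277447271/2343946704 ≈ -3.5314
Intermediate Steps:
S(v) = -193 + v² + 174*v
26651/S(-102) + (1433/16)/19437 = 26651/(-193 + (-102)² + 174*(-102)) + (1433/16)/19437 = 26651/(-193 + 10404 - 17748) + (1433*(1/16))*(1/19437) = 26651/(-7537) + (1433/16)*(1/19437) = 26651*(-1/7537) + 1433/310992 = -26651/7537 + 1433/310992 = -8277447271/2343946704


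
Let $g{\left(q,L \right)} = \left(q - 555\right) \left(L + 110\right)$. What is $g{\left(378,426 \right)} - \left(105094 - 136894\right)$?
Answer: $-63072$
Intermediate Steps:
$g{\left(q,L \right)} = \left(-555 + q\right) \left(110 + L\right)$
$g{\left(378,426 \right)} - \left(105094 - 136894\right) = \left(-61050 - 236430 + 110 \cdot 378 + 426 \cdot 378\right) - \left(105094 - 136894\right) = \left(-61050 - 236430 + 41580 + 161028\right) - \left(105094 - 136894\right) = -94872 - -31800 = -94872 + 31800 = -63072$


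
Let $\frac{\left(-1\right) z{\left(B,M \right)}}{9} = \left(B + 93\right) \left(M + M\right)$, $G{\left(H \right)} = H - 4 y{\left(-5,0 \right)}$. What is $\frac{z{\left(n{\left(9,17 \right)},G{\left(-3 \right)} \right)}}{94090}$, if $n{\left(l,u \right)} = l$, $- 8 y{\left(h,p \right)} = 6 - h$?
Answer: $- \frac{459}{9409} \approx -0.048783$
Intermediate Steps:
$y{\left(h,p \right)} = - \frac{3}{4} + \frac{h}{8}$ ($y{\left(h,p \right)} = - \frac{6 - h}{8} = - \frac{3}{4} + \frac{h}{8}$)
$G{\left(H \right)} = \frac{11}{2} + H$ ($G{\left(H \right)} = H - 4 \left(- \frac{3}{4} + \frac{1}{8} \left(-5\right)\right) = H - 4 \left(- \frac{3}{4} - \frac{5}{8}\right) = H - - \frac{11}{2} = H + \frac{11}{2} = \frac{11}{2} + H$)
$z{\left(B,M \right)} = - 18 M \left(93 + B\right)$ ($z{\left(B,M \right)} = - 9 \left(B + 93\right) \left(M + M\right) = - 9 \left(93 + B\right) 2 M = - 9 \cdot 2 M \left(93 + B\right) = - 18 M \left(93 + B\right)$)
$\frac{z{\left(n{\left(9,17 \right)},G{\left(-3 \right)} \right)}}{94090} = \frac{\left(-18\right) \left(\frac{11}{2} - 3\right) \left(93 + 9\right)}{94090} = \left(-18\right) \frac{5}{2} \cdot 102 \cdot \frac{1}{94090} = \left(-4590\right) \frac{1}{94090} = - \frac{459}{9409}$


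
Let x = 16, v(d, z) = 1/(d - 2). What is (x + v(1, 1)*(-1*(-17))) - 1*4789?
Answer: -4790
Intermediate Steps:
v(d, z) = 1/(-2 + d)
(x + v(1, 1)*(-1*(-17))) - 1*4789 = (16 + (-1*(-17))/(-2 + 1)) - 1*4789 = (16 + 17/(-1)) - 4789 = (16 - 1*17) - 4789 = (16 - 17) - 4789 = -1 - 4789 = -4790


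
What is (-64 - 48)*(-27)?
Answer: 3024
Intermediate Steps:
(-64 - 48)*(-27) = -112*(-27) = 3024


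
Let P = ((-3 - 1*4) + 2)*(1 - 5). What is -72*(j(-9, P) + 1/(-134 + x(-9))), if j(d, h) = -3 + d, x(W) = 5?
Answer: 37176/43 ≈ 864.56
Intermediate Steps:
P = 20 (P = ((-3 - 4) + 2)*(-4) = (-7 + 2)*(-4) = -5*(-4) = 20)
-72*(j(-9, P) + 1/(-134 + x(-9))) = -72*((-3 - 9) + 1/(-134 + 5)) = -72*(-12 + 1/(-129)) = -72*(-12 - 1/129) = -72*(-1549/129) = 37176/43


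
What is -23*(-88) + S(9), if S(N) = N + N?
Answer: 2042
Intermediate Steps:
S(N) = 2*N
-23*(-88) + S(9) = -23*(-88) + 2*9 = 2024 + 18 = 2042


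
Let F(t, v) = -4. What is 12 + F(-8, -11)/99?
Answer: 1184/99 ≈ 11.960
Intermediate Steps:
12 + F(-8, -11)/99 = 12 - 4/99 = 1184/99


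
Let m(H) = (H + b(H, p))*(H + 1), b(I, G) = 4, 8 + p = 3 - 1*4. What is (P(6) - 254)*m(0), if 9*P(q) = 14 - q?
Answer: -9112/9 ≈ -1012.4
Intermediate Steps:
p = -9 (p = -8 + (3 - 1*4) = -8 + (3 - 4) = -8 - 1 = -9)
P(q) = 14/9 - q/9 (P(q) = (14 - q)/9 = 14/9 - q/9)
m(H) = (1 + H)*(4 + H) (m(H) = (H + 4)*(H + 1) = (4 + H)*(1 + H) = (1 + H)*(4 + H))
(P(6) - 254)*m(0) = ((14/9 - ⅑*6) - 254)*(4 + 0² + 5*0) = ((14/9 - ⅔) - 254)*(4 + 0 + 0) = (8/9 - 254)*4 = -2278/9*4 = -9112/9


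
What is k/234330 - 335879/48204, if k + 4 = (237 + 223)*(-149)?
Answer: -13668436841/1882607220 ≈ -7.2604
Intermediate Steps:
k = -68544 (k = -4 + (237 + 223)*(-149) = -4 + 460*(-149) = -4 - 68540 = -68544)
k/234330 - 335879/48204 = -68544/234330 - 335879/48204 = -68544*1/234330 - 335879*1/48204 = -11424/39055 - 335879/48204 = -13668436841/1882607220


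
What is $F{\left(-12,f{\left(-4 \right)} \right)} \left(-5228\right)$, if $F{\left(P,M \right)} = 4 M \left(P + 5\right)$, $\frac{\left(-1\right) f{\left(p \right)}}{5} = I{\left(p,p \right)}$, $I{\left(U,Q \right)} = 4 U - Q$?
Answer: $8783040$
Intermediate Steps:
$I{\left(U,Q \right)} = - Q + 4 U$
$f{\left(p \right)} = - 15 p$ ($f{\left(p \right)} = - 5 \left(- p + 4 p\right) = - 5 \cdot 3 p = - 15 p$)
$F{\left(P,M \right)} = 4 M \left(5 + P\right)$
$F{\left(-12,f{\left(-4 \right)} \right)} \left(-5228\right) = 4 \left(\left(-15\right) \left(-4\right)\right) \left(5 - 12\right) \left(-5228\right) = 4 \cdot 60 \left(-7\right) \left(-5228\right) = \left(-1680\right) \left(-5228\right) = 8783040$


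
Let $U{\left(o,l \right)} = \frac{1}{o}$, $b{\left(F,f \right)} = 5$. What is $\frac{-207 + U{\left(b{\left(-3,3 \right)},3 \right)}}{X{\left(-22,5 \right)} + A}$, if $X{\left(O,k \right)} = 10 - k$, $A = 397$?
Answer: $- \frac{517}{1005} \approx -0.51443$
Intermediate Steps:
$\frac{-207 + U{\left(b{\left(-3,3 \right)},3 \right)}}{X{\left(-22,5 \right)} + A} = \frac{-207 + \frac{1}{5}}{\left(10 - 5\right) + 397} = - \frac{1034}{5 \left(5 + 397\right)} = - \frac{1034}{5 \cdot 402} = \left(- \frac{1034}{5}\right) \frac{1}{402} = - \frac{517}{1005}$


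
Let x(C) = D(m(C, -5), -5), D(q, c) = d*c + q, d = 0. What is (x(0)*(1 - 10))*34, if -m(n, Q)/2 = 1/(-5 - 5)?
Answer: -306/5 ≈ -61.200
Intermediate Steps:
m(n, Q) = ⅕ (m(n, Q) = -2/(-5 - 5) = -2/(-10) = -2*(-⅒) = ⅕)
D(q, c) = q (D(q, c) = 0*c + q = 0 + q = q)
x(C) = ⅕
(x(0)*(1 - 10))*34 = ((1 - 10)/5)*34 = ((⅕)*(-9))*34 = -9/5*34 = -306/5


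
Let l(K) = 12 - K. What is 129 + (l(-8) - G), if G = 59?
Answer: 90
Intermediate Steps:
129 + (l(-8) - G) = 129 + ((12 - 1*(-8)) - 1*59) = 129 + ((12 + 8) - 59) = 129 + (20 - 59) = 129 - 39 = 90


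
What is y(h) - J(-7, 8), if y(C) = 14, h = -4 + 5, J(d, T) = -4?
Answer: 18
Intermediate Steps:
h = 1
y(h) - J(-7, 8) = 14 - 1*(-4) = 14 + 4 = 18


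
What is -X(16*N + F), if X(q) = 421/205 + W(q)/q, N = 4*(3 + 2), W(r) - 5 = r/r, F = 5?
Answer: -27611/13325 ≈ -2.0721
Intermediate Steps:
W(r) = 6 (W(r) = 5 + r/r = 5 + 1 = 6)
N = 20 (N = 4*5 = 20)
X(q) = 421/205 + 6/q
-X(16*N + F) = -(421/205 + 6/(16*20 + 5)) = -(421/205 + 6/(320 + 5)) = -(421/205 + 6/325) = -1*27611/13325 = -27611/13325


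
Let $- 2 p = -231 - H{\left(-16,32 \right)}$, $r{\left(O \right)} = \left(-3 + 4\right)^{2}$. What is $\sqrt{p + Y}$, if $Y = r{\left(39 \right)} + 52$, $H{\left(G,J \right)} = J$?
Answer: $\frac{3 \sqrt{82}}{2} \approx 13.583$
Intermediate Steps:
$r{\left(O \right)} = 1$ ($r{\left(O \right)} = 1^{2} = 1$)
$p = \frac{263}{2}$ ($p = - \frac{-231 - 32}{2} = \left(- \frac{1}{2}\right) \left(-263\right) = \frac{263}{2} \approx 131.5$)
$Y = 53$ ($Y = 1 + 52 = 53$)
$\sqrt{p + Y} = \sqrt{\frac{263}{2} + 53} = \sqrt{\frac{369}{2}} = \frac{3 \sqrt{82}}{2}$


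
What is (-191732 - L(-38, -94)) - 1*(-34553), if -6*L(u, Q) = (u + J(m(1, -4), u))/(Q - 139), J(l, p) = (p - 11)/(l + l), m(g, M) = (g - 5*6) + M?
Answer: -14502589513/92268 ≈ -1.5718e+5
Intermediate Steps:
m(g, M) = -30 + M + g (m(g, M) = (g - 30) + M = (-30 + g) + M = -30 + M + g)
J(l, p) = (-11 + p)/(2*l) (J(l, p) = (-11 + p)/((2*l)) = (-11 + p)*(1/(2*l)) = (-11 + p)/(2*l))
L(u, Q) = -(1/6 + 65*u/66)/(6*(-139 + Q)) (L(u, Q) = -(u + (-11 + u)/(2*(-30 - 4 + 1)))/(6*(Q - 139)) = -(u + (1/2)*(-11 + u)/(-33))/(6*(-139 + Q)) = -(u + (1/2)*(-1/33)*(-11 + u))/(6*(-139 + Q)) = -(u + (1/6 - u/66))/(6*(-139 + Q)) = -(1/6 + 65*u/66)/(6*(-139 + Q)))
(-191732 - L(-38, -94)) - 1*(-34553) = (-191732 - (-11 - 65*(-38))/(396*(-139 - 94))) - 1*(-34553) = (-191732 - (-11 + 2470)/(396*(-233))) + 34553 = (-191732 - (-1)*2459/(396*233)) + 34553 = (-191732 - 1*(-2459/92268)) + 34553 = (-191732 + 2459/92268) + 34553 = -17690725717/92268 + 34553 = -14502589513/92268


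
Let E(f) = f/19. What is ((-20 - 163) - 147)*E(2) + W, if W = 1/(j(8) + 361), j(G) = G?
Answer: -243521/7011 ≈ -34.734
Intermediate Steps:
E(f) = f/19 (E(f) = f*(1/19) = f/19)
W = 1/369 (W = 1/(8 + 361) = 1/369 ≈ 0.0027100)
((-20 - 163) - 147)*E(2) + W = ((-20 - 163) - 147)*((1/19)*2) + 1/369 = (-183 - 147)*(2/19) + 1/369 = -330*2/19 + 1/369 = -660/19 + 1/369 = -243521/7011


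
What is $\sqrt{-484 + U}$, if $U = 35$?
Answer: $i \sqrt{449} \approx 21.19 i$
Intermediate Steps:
$\sqrt{-484 + U} = \sqrt{-484 + 35} = \sqrt{-449} = i \sqrt{449}$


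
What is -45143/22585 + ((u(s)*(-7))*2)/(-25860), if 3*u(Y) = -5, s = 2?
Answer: -350377489/175214430 ≈ -1.9997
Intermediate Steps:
u(Y) = -5/3 (u(Y) = (⅓)*(-5) = -5/3)
-45143/22585 + ((u(s)*(-7))*2)/(-25860) = -45143/22585 + (-5/3*(-7)*2)/(-25860) = -45143*1/22585 + ((35/3)*2)*(-1/25860) = -45143/22585 + (70/3)*(-1/25860) = -45143/22585 - 7/7758 = -350377489/175214430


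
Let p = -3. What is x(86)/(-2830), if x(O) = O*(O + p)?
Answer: -3569/1415 ≈ -2.5223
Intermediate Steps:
x(O) = O*(-3 + O) (x(O) = O*(O - 3) = O*(-3 + O))
x(86)/(-2830) = (86*(-3 + 86))/(-2830) = (86*83)*(-1/2830) = 7138*(-1/2830) = -3569/1415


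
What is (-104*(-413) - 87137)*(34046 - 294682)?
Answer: 11516201660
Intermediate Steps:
(-104*(-413) - 87137)*(34046 - 294682) = (42952 - 87137)*(-260636) = -44185*(-260636) = 11516201660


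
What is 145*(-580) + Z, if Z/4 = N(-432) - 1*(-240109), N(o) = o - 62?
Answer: 874360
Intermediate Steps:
N(o) = -62 + o
Z = 958460 (Z = 4*((-62 - 432) - 1*(-240109)) = 4*(-494 + 240109) = 4*239615 = 958460)
145*(-580) + Z = 145*(-580) + 958460 = -84100 + 958460 = 874360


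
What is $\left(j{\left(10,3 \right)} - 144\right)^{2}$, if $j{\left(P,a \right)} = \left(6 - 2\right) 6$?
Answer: $14400$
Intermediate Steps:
$j{\left(P,a \right)} = 24$ ($j{\left(P,a \right)} = 4 \cdot 6 = 24$)
$\left(j{\left(10,3 \right)} - 144\right)^{2} = \left(24 - 144\right)^{2} = \left(-120\right)^{2} = 14400$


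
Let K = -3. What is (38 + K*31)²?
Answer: 3025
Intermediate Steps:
(38 + K*31)² = (38 - 3*31)² = (38 - 93)² = (-55)² = 3025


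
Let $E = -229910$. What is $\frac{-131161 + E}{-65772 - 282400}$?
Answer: $\frac{361071}{348172} \approx 1.037$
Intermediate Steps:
$\frac{-131161 + E}{-65772 - 282400} = \frac{-131161 - 229910}{-65772 - 282400} = - \frac{361071}{-348172} = \left(-361071\right) \left(- \frac{1}{348172}\right) = \frac{361071}{348172}$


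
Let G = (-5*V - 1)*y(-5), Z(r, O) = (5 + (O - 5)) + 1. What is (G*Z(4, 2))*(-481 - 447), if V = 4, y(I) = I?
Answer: -292320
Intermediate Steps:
Z(r, O) = 1 + O (Z(r, O) = (5 + (-5 + O)) + 1 = O + 1 = 1 + O)
G = 105 (G = (-5*4 - 1)*(-5) = (-20 - 1)*(-5) = -21*(-5) = 105)
(G*Z(4, 2))*(-481 - 447) = (105*(1 + 2))*(-481 - 447) = (105*3)*(-928) = 315*(-928) = -292320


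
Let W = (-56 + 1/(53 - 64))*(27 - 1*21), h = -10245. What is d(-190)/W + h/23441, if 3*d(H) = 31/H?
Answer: -21610390919/49463791740 ≈ -0.43689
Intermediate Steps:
d(H) = 31/(3*H) (d(H) = (31/H)/3 = 31/(3*H))
W = -3702/11 (W = (-56 + 1/(-11))*(27 - 21) = (-56 - 1/11)*6 = -617/11*6 = -3702/11 ≈ -336.55)
d(-190)/W + h/23441 = ((31/3)/(-190))/(-3702/11) - 10245/23441 = ((31/3)*(-1/190))*(-11/3702) - 10245*1/23441 = -31/570*(-11/3702) - 10245/23441 = 341/2110140 - 10245/23441 = -21610390919/49463791740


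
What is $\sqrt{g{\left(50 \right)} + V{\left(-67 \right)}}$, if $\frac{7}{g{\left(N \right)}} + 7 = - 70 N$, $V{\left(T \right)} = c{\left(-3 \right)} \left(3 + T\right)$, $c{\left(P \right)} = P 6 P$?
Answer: $\frac{i \sqrt{867459957}}{501} \approx 58.788 i$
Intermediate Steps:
$c{\left(P \right)} = 6 P^{2}$ ($c{\left(P \right)} = 6 P P = 6 P^{2}$)
$V{\left(T \right)} = 162 + 54 T$ ($V{\left(T \right)} = 6 \left(-3\right)^{2} \left(3 + T\right) = 6 \cdot 9 \left(3 + T\right) = 54 \left(3 + T\right) = 162 + 54 T$)
$g{\left(N \right)} = \frac{7}{-7 - 70 N}$
$\sqrt{g{\left(50 \right)} + V{\left(-67 \right)}} = \sqrt{- \frac{1}{1 + 10 \cdot 50} + \left(162 + 54 \left(-67\right)\right)} = \sqrt{- \frac{1}{1 + 500} + \left(162 - 3618\right)} = \sqrt{- \frac{1}{501} - 3456} = \sqrt{- \frac{1731457}{501}} = \frac{i \sqrt{867459957}}{501}$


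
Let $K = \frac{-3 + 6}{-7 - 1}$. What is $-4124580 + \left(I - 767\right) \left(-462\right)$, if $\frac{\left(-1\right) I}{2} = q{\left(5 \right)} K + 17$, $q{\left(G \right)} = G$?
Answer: $- \frac{7512501}{2} \approx -3.7563 \cdot 10^{6}$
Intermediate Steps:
$K = - \frac{3}{8}$ ($K = \frac{3}{-8} = 3 \left(- \frac{1}{8}\right) = - \frac{3}{8} \approx -0.375$)
$I = - \frac{121}{4}$ ($I = - 2 \left(5 \left(- \frac{3}{8}\right) + 17\right) = - 2 \left(- \frac{15}{8} + 17\right) = \left(-2\right) \frac{121}{8} = - \frac{121}{4} \approx -30.25$)
$-4124580 + \left(I - 767\right) \left(-462\right) = -4124580 + \left(- \frac{121}{4} - 767\right) \left(-462\right) = -4124580 - - \frac{736659}{2} = -4124580 + \frac{736659}{2} = - \frac{7512501}{2}$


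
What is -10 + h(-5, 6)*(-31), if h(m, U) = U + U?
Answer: -382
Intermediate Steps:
h(m, U) = 2*U
-10 + h(-5, 6)*(-31) = -10 + (2*6)*(-31) = -10 + 12*(-31) = -10 - 372 = -382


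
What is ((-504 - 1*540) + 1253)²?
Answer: 43681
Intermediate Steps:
((-504 - 1*540) + 1253)² = ((-504 - 540) + 1253)² = (-1044 + 1253)² = 209² = 43681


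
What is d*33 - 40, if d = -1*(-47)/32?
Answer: 271/32 ≈ 8.4688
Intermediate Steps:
d = 47/32 (d = 47*(1/32) = 47/32 ≈ 1.4688)
d*33 - 40 = (47/32)*33 - 40 = 1551/32 - 40 = 271/32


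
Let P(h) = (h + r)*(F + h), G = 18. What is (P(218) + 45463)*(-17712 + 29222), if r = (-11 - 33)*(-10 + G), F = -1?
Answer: 188591350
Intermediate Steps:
r = -352 (r = (-11 - 33)*(-10 + 18) = -44*8 = -352)
P(h) = (-1 + h)*(-352 + h) (P(h) = (h - 352)*(-1 + h) = (-352 + h)*(-1 + h) = (-1 + h)*(-352 + h))
(P(218) + 45463)*(-17712 + 29222) = ((352 + 218² - 353*218) + 45463)*(-17712 + 29222) = ((352 + 47524 - 76954) + 45463)*11510 = (-29078 + 45463)*11510 = 16385*11510 = 188591350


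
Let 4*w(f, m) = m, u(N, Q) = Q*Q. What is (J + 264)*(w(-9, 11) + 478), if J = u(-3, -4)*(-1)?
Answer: 119226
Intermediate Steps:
u(N, Q) = Q²
w(f, m) = m/4
J = -16 (J = (-4)²*(-1) = 16*(-1) = -16)
(J + 264)*(w(-9, 11) + 478) = (-16 + 264)*((¼)*11 + 478) = 248*(11/4 + 478) = 248*(1923/4) = 119226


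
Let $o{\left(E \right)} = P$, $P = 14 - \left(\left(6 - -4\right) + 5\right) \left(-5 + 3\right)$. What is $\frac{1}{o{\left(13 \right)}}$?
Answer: $\frac{1}{44} \approx 0.022727$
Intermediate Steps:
$P = 44$ ($P = 14 - \left(\left(6 + 4\right) + 5\right) \left(-2\right) = 14 - \left(10 + 5\right) \left(-2\right) = 14 - 15 \left(-2\right) = 14 - -30 = 14 + 30 = 44$)
$o{\left(E \right)} = 44$
$\frac{1}{o{\left(13 \right)}} = \frac{1}{44}$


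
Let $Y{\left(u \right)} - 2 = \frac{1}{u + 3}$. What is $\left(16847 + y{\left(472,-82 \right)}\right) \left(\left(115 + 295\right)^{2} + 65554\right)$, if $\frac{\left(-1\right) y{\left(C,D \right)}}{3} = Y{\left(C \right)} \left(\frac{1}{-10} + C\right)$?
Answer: $\frac{7775998460861}{2375} \approx 3.2741 \cdot 10^{9}$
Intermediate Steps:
$Y{\left(u \right)} = 2 + \frac{1}{3 + u}$ ($Y{\left(u \right)} = 2 + \frac{1}{u + 3} = 2 + \frac{1}{3 + u}$)
$y{\left(C,D \right)} = - \frac{3 \left(7 + 2 C\right) \left(- \frac{1}{10} + C\right)}{3 + C}$ ($y{\left(C,D \right)} = - 3 \frac{7 + 2 C}{3 + C} \left(\frac{1}{-10} + C\right) = - 3 \frac{7 + 2 C}{3 + C} \left(- \frac{1}{10} + C\right) = - 3 \frac{\left(7 + 2 C\right) \left(- \frac{1}{10} + C\right)}{3 + C} = - \frac{3 \left(7 + 2 C\right) \left(- \frac{1}{10} + C\right)}{3 + C}$)
$\left(16847 + y{\left(472,-82 \right)}\right) \left(\left(115 + 295\right)^{2} + 65554\right) = \left(16847 + \frac{3 \left(7 - 32096 - 20 \cdot 472^{2}\right)}{10 \left(3 + 472\right)}\right) \left(\left(115 + 295\right)^{2} + 65554\right) = \left(16847 + \frac{3 \left(7 - 32096 - 4455680\right)}{10 \cdot 475}\right) \left(410^{2} + 65554\right) = \left(16847 + \frac{3}{10} \cdot \frac{1}{475} \left(7 - 32096 - 4455680\right)\right) \left(168100 + 65554\right) = \left(16847 + \frac{3}{10} \cdot \frac{1}{475} \left(-4487769\right)\right) 233654 = \left(16847 - \frac{13463307}{4750}\right) 233654 = \frac{66559943}{4750} \cdot 233654 = \frac{7775998460861}{2375}$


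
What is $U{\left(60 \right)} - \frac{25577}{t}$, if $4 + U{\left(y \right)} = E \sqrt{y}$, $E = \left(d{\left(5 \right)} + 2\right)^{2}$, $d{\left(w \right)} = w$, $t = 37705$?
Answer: $- \frac{176397}{37705} + 98 \sqrt{15} \approx 374.87$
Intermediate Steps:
$E = 49$ ($E = \left(5 + 2\right)^{2} = 7^{2} = 49$)
$U{\left(y \right)} = -4 + 49 \sqrt{y}$
$U{\left(60 \right)} - \frac{25577}{t} = \left(-4 + 49 \sqrt{60}\right) - \frac{25577}{37705} = \left(-4 + 49 \cdot 2 \sqrt{15}\right) - \frac{25577}{37705} = \left(-4 + 98 \sqrt{15}\right) - \frac{25577}{37705} = - \frac{176397}{37705} + 98 \sqrt{15}$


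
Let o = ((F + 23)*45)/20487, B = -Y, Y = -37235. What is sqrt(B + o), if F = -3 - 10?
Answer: sqrt(1736464222985)/6829 ≈ 192.96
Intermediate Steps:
F = -13
B = 37235 (B = -1*(-37235) = 37235)
o = 150/6829 (o = ((-13 + 23)*45)/20487 = (10*45)*(1/20487) = 450*(1/20487) = 150/6829 ≈ 0.021965)
sqrt(B + o) = sqrt(37235 + 150/6829) = sqrt(254277965/6829) = sqrt(1736464222985)/6829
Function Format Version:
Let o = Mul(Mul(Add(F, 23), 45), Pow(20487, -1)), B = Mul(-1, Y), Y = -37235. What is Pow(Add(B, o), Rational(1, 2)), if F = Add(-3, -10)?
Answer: Mul(Rational(1, 6829), Pow(1736464222985, Rational(1, 2))) ≈ 192.96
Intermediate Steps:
F = -13
B = 37235 (B = Mul(-1, -37235) = 37235)
o = Rational(150, 6829) (o = Mul(Mul(Add(-13, 23), 45), Pow(20487, -1)) = Mul(Mul(10, 45), Rational(1, 20487)) = Mul(450, Rational(1, 20487)) = Rational(150, 6829) ≈ 0.021965)
Pow(Add(B, o), Rational(1, 2)) = Pow(Add(37235, Rational(150, 6829)), Rational(1, 2)) = Pow(Rational(254277965, 6829), Rational(1, 2)) = Mul(Rational(1, 6829), Pow(1736464222985, Rational(1, 2)))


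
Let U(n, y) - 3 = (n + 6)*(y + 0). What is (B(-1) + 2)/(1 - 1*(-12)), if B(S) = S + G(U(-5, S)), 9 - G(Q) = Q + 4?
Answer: 4/13 ≈ 0.30769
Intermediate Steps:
U(n, y) = 3 + y*(6 + n) (U(n, y) = 3 + (n + 6)*(y + 0) = 3 + (6 + n)*y = 3 + y*(6 + n))
G(Q) = 5 - Q (G(Q) = 9 - (Q + 4) = 9 - (4 + Q) = 9 + (-4 - Q) = 5 - Q)
B(S) = 2 (B(S) = S + (5 - (3 + 6*S - 5*S)) = S + (5 - (3 + S)) = S + (5 + (-3 - S)) = S + (2 - S) = 2)
(B(-1) + 2)/(1 - 1*(-12)) = (2 + 2)/(1 - 1*(-12)) = 4/(1 + 12) = 4/13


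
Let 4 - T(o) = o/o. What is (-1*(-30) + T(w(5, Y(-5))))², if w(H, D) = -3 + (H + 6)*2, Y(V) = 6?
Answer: 1089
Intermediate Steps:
w(H, D) = 9 + 2*H (w(H, D) = -3 + (6 + H)*2 = -3 + (12 + 2*H) = 9 + 2*H)
T(o) = 3 (T(o) = 4 - o/o = 4 - 1*1 = 4 - 1 = 3)
(-1*(-30) + T(w(5, Y(-5))))² = (-1*(-30) + 3)² = (30 + 3)² = 33² = 1089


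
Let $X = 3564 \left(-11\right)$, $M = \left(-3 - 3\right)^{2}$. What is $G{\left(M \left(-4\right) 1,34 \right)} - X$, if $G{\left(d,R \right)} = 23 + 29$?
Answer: $39256$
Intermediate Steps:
$M = 36$ ($M = \left(-6\right)^{2} = 36$)
$G{\left(d,R \right)} = 52$
$X = -39204$
$G{\left(M \left(-4\right) 1,34 \right)} - X = 52 - -39204 = 52 + 39204 = 39256$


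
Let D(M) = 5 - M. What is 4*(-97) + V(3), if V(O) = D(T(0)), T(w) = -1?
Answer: -382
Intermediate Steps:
V(O) = 6 (V(O) = 5 - 1*(-1) = 5 + 1 = 6)
4*(-97) + V(3) = 4*(-97) + 6 = -388 + 6 = -382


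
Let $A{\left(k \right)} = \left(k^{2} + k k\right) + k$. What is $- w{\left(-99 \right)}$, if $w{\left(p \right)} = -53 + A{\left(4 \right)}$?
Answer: $17$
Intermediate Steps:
$A{\left(k \right)} = k + 2 k^{2}$ ($A{\left(k \right)} = \left(k^{2} + k^{2}\right) + k = 2 k^{2} + k = k + 2 k^{2}$)
$w{\left(p \right)} = -17$ ($w{\left(p \right)} = -53 + 4 \left(1 + 2 \cdot 4\right) = -53 + 4 \left(1 + 8\right) = -53 + 4 \cdot 9 = -53 + 36 = -17$)
$- w{\left(-99 \right)} = \left(-1\right) \left(-17\right) = 17$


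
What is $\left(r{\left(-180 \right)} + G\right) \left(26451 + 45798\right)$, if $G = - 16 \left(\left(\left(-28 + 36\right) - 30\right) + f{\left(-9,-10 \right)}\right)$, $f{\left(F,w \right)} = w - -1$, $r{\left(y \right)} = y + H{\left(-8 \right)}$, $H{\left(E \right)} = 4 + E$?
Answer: $22541688$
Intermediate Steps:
$r{\left(y \right)} = -4 + y$ ($r{\left(y \right)} = y + \left(4 - 8\right) = y - 4 = -4 + y$)
$f{\left(F,w \right)} = 1 + w$ ($f{\left(F,w \right)} = w + 1 = 1 + w$)
$G = 496$ ($G = - 16 \left(\left(\left(-28 + 36\right) - 30\right) + \left(1 - 10\right)\right) = - 16 \left(\left(8 - 30\right) - 9\right) = - 16 \left(-22 - 9\right) = \left(-16\right) \left(-31\right) = 496$)
$\left(r{\left(-180 \right)} + G\right) \left(26451 + 45798\right) = \left(\left(-4 - 180\right) + 496\right) \left(26451 + 45798\right) = \left(-184 + 496\right) 72249 = 312 \cdot 72249 = 22541688$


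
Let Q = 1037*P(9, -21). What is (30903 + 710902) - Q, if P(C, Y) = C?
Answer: 732472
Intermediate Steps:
Q = 9333 (Q = 1037*9 = 9333)
(30903 + 710902) - Q = (30903 + 710902) - 1*9333 = 741805 - 9333 = 732472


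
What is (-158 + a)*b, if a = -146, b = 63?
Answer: -19152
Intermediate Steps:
(-158 + a)*b = (-158 - 146)*63 = -304*63 = -19152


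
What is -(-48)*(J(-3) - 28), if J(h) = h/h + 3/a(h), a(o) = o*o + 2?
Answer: -14112/11 ≈ -1282.9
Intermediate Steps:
a(o) = 2 + o² (a(o) = o² + 2 = 2 + o²)
J(h) = 1 + 3/(2 + h²) (J(h) = h/h + 3/(2 + h²) = 1 + 3/(2 + h²))
-(-48)*(J(-3) - 28) = -(-48)*((5 + (-3)²)/(2 + (-3)²) - 28) = -(-48)*((5 + 9)/(2 + 9) - 28) = -(-48)*(14/11 - 28) = -(-48)*(-294)/11 = -1*14112/11 = -14112/11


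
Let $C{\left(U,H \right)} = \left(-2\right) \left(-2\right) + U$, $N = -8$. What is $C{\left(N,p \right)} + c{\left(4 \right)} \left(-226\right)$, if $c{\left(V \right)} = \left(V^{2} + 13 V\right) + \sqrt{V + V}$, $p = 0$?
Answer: $-15372 - 452 \sqrt{2} \approx -16011.0$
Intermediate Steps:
$c{\left(V \right)} = V^{2} + 13 V + \sqrt{2} \sqrt{V}$ ($c{\left(V \right)} = \left(V^{2} + 13 V\right) + \sqrt{2 V} = \left(V^{2} + 13 V\right) + \sqrt{2} \sqrt{V} = V^{2} + 13 V + \sqrt{2} \sqrt{V}$)
$C{\left(U,H \right)} = 4 + U$
$C{\left(N,p \right)} + c{\left(4 \right)} \left(-226\right) = \left(4 - 8\right) + \left(4^{2} + 13 \cdot 4 + \sqrt{2} \sqrt{4}\right) \left(-226\right) = -4 + \left(16 + 52 + \sqrt{2} \cdot 2\right) \left(-226\right) = -4 + \left(16 + 52 + 2 \sqrt{2}\right) \left(-226\right) = -4 + \left(68 + 2 \sqrt{2}\right) \left(-226\right) = -4 - \left(15368 + 452 \sqrt{2}\right) = -15372 - 452 \sqrt{2}$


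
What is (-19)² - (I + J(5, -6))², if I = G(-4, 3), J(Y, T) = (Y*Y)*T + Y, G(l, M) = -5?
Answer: -22139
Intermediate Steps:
J(Y, T) = Y + T*Y² (J(Y, T) = Y²*T + Y = T*Y² + Y = Y + T*Y²)
I = -5
(-19)² - (I + J(5, -6))² = (-19)² - (-5 + 5*(1 - 6*5))² = 361 - (-5 + 5*(1 - 30))² = 361 - (-5 + 5*(-29))² = 361 - (-5 - 145)² = 361 - 1*(-150)² = 361 - 1*22500 = 361 - 22500 = -22139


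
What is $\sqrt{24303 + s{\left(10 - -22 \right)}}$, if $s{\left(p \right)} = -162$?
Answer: $\sqrt{24141} \approx 155.37$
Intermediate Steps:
$\sqrt{24303 + s{\left(10 - -22 \right)}} = \sqrt{24303 - 162} = \sqrt{24141}$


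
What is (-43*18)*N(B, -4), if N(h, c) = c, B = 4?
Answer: 3096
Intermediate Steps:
(-43*18)*N(B, -4) = -43*18*(-4) = -774*(-4) = 3096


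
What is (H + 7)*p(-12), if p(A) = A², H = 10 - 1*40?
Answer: -3312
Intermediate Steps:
H = -30 (H = 10 - 40 = -30)
(H + 7)*p(-12) = (-30 + 7)*(-12)² = -23*144 = -3312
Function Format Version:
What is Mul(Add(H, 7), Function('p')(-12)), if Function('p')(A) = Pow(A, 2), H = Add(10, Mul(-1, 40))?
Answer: -3312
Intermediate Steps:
H = -30 (H = Add(10, -40) = -30)
Mul(Add(H, 7), Function('p')(-12)) = Mul(Add(-30, 7), Pow(-12, 2)) = Mul(-23, 144) = -3312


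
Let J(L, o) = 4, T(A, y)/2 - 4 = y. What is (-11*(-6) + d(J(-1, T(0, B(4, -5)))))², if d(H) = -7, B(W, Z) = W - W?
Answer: 3481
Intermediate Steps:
B(W, Z) = 0
T(A, y) = 8 + 2*y
(-11*(-6) + d(J(-1, T(0, B(4, -5)))))² = (-11*(-6) - 7)² = (66 - 7)² = 59² = 3481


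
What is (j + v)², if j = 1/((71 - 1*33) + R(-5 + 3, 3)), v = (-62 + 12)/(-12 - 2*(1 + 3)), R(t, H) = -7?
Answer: 24649/3844 ≈ 6.4123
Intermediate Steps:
v = 5/2 (v = -50/(-12 - 2*4) = -50/(-12 - 8) = -50/(-20) = -50*(-1/20) = 5/2 ≈ 2.5000)
j = 1/31 (j = 1/((71 - 1*33) - 7) = 1/((71 - 33) - 7) = 1/(38 - 7) = 1/31 ≈ 0.032258)
(j + v)² = (1/31 + 5/2)² = (157/62)² = 24649/3844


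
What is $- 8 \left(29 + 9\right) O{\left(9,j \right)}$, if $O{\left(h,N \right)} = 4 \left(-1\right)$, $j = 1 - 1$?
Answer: $1216$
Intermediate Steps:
$j = 0$
$O{\left(h,N \right)} = -4$
$- 8 \left(29 + 9\right) O{\left(9,j \right)} = - 8 \left(29 + 9\right) \left(-4\right) = \left(-8\right) 38 \left(-4\right) = \left(-304\right) \left(-4\right) = 1216$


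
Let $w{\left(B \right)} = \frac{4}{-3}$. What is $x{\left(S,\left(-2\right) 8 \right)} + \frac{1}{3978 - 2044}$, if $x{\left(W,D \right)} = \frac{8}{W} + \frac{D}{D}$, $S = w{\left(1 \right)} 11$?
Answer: $\frac{9681}{21274} \approx 0.45506$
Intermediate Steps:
$w{\left(B \right)} = - \frac{4}{3}$ ($w{\left(B \right)} = 4 \left(- \frac{1}{3}\right) = - \frac{4}{3}$)
$S = - \frac{44}{3}$ ($S = \left(- \frac{4}{3}\right) 11 = - \frac{44}{3} \approx -14.667$)
$x{\left(W,D \right)} = 1 + \frac{8}{W}$ ($x{\left(W,D \right)} = \frac{8}{W} + 1 = 1 + \frac{8}{W}$)
$x{\left(S,\left(-2\right) 8 \right)} + \frac{1}{3978 - 2044} = \frac{8 - \frac{44}{3}}{- \frac{44}{3}} + \frac{1}{3978 - 2044} = \left(- \frac{3}{44}\right) \left(- \frac{20}{3}\right) + \frac{1}{1934} = \frac{5}{11} + \frac{1}{1934} = \frac{9681}{21274}$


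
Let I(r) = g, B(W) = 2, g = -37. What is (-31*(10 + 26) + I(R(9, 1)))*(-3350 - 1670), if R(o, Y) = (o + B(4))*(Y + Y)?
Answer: 5788060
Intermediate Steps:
R(o, Y) = 2*Y*(2 + o) (R(o, Y) = (o + 2)*(Y + Y) = (2 + o)*(2*Y) = 2*Y*(2 + o))
I(r) = -37
(-31*(10 + 26) + I(R(9, 1)))*(-3350 - 1670) = (-31*(10 + 26) - 37)*(-3350 - 1670) = (-31*36 - 37)*(-5020) = (-1116 - 37)*(-5020) = -1153*(-5020) = 5788060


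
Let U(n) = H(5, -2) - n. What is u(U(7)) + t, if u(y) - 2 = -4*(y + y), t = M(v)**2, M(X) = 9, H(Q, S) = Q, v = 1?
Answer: 99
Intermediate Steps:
U(n) = 5 - n
t = 81 (t = 9**2 = 81)
u(y) = 2 - 8*y (u(y) = 2 - 4*(y + y) = 2 - 8*y)
u(U(7)) + t = (2 - 8*(5 - 1*7)) + 81 = (2 - 8*(5 - 7)) + 81 = (2 - 8*(-2)) + 81 = (2 + 16) + 81 = 18 + 81 = 99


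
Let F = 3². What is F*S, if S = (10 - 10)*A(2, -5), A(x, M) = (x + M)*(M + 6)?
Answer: 0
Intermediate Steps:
A(x, M) = (6 + M)*(M + x) (A(x, M) = (M + x)*(6 + M) = (6 + M)*(M + x))
S = 0 (S = (10 - 10)*((-5)² + 6*(-5) + 6*2 - 5*2) = 0*(25 - 30 + 12 - 10) = 0*(-3) = 0)
F = 9
F*S = 9*0 = 0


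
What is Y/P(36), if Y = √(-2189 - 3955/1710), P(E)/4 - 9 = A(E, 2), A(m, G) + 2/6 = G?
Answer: I*√28478302/4864 ≈ 1.0971*I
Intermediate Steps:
A(m, G) = -⅓ + G
P(E) = 128/3 (P(E) = 36 + 4*(-⅓ + 2) = 36 + 4*(5/3) = 36 + 20/3 = 128/3)
Y = I*√28478302/114 (Y = √(-2189 - 3955*1/1710) = √(-2189 - 791/342) = √(-749429/342) = I*√28478302/114 ≈ 46.811*I)
Y/P(36) = (I*√28478302/114)/(128/3) = (I*√28478302/114)*(3/128) = I*√28478302/4864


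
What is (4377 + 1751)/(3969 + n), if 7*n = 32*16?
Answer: 42896/28295 ≈ 1.5160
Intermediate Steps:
n = 512/7 (n = (32*16)/7 = (⅐)*512 = 512/7 ≈ 73.143)
(4377 + 1751)/(3969 + n) = (4377 + 1751)/(3969 + 512/7) = 6128/(28295/7) = 6128*(7/28295) = 42896/28295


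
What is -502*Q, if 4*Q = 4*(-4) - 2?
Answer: 2259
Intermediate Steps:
Q = -9/2 (Q = (4*(-4) - 2)/4 = (-16 - 2)/4 = (¼)*(-18) = -9/2 ≈ -4.5000)
-502*Q = -502*(-9/2) = 2259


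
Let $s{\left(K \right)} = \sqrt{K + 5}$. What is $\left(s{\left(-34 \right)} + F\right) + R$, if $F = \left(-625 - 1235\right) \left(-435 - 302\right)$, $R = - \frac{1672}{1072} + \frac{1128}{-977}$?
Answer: $\frac{179464657415}{130918} + i \sqrt{29} \approx 1.3708 \cdot 10^{6} + 5.3852 i$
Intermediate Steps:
$s{\left(K \right)} = \sqrt{5 + K}$
$R = - \frac{355345}{130918}$ ($R = \left(-1672\right) \frac{1}{1072} + 1128 \left(- \frac{1}{977}\right) = - \frac{209}{134} - \frac{1128}{977} = - \frac{355345}{130918} \approx -2.7143$)
$F = 1370820$ ($F = \left(-1860\right) \left(-737\right) = 1370820$)
$\left(s{\left(-34 \right)} + F\right) + R = \left(\sqrt{5 - 34} + 1370820\right) - \frac{355345}{130918} = \left(\sqrt{-29} + 1370820\right) - \frac{355345}{130918} = \left(i \sqrt{29} + 1370820\right) - \frac{355345}{130918} = \left(1370820 + i \sqrt{29}\right) - \frac{355345}{130918} = \frac{179464657415}{130918} + i \sqrt{29}$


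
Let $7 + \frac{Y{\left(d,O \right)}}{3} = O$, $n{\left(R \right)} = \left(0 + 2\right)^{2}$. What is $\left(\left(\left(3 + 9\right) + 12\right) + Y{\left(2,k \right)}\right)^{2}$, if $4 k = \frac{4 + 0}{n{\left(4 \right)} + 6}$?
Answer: $\frac{1089}{100} \approx 10.89$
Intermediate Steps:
$n{\left(R \right)} = 4$ ($n{\left(R \right)} = 2^{2} = 4$)
$k = \frac{1}{10}$ ($k = \frac{\left(4 + 0\right) \frac{1}{4 + 6}}{4} = \frac{4 \cdot \frac{1}{10}}{4} = \frac{1}{4} \cdot \frac{2}{5} = \frac{1}{10} \approx 0.1$)
$Y{\left(d,O \right)} = -21 + 3 O$
$\left(\left(\left(3 + 9\right) + 12\right) + Y{\left(2,k \right)}\right)^{2} = \left(\left(\left(3 + 9\right) + 12\right) + \left(-21 + 3 \cdot \frac{1}{10}\right)\right)^{2} = \left(\left(12 + 12\right) + \left(-21 + \frac{3}{10}\right)\right)^{2} = \left(24 - \frac{207}{10}\right)^{2} = \left(\frac{33}{10}\right)^{2} = \frac{1089}{100}$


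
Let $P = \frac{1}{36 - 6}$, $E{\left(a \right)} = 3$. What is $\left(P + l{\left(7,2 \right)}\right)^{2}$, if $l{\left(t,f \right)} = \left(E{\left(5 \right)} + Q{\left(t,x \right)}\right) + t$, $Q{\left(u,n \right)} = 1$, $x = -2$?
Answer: $\frac{109561}{900} \approx 121.73$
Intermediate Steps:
$l{\left(t,f \right)} = 4 + t$ ($l{\left(t,f \right)} = \left(3 + 1\right) + t = 4 + t$)
$P = \frac{1}{30} \approx 0.033333$
$\left(P + l{\left(7,2 \right)}\right)^{2} = \left(\frac{1}{30} + \left(4 + 7\right)\right)^{2} = \left(\frac{1}{30} + 11\right)^{2} = \left(\frac{331}{30}\right)^{2} = \frac{109561}{900}$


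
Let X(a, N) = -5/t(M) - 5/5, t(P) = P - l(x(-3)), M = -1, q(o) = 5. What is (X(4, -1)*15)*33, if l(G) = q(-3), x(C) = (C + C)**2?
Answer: -165/2 ≈ -82.500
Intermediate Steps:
x(C) = 4*C**2 (x(C) = (2*C)**2 = 4*C**2)
l(G) = 5
t(P) = -5 + P (t(P) = P - 1*5 = P - 5 = -5 + P)
X(a, N) = -1/6 (X(a, N) = -5/(-5 - 1) - 5/5 = -5/(-6) - 5*1/5 = -5*(-1/6) - 1 = 5/6 - 1 = -1/6)
(X(4, -1)*15)*33 = -1/6*15*33 = -5/2*33 = -165/2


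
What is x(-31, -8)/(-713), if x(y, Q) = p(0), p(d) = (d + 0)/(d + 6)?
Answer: 0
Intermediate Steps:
p(d) = d/(6 + d)
x(y, Q) = 0 (x(y, Q) = 0/(6 + 0) = 0/6 = 0*(⅙) = 0)
x(-31, -8)/(-713) = 0/(-713) = 0*(-1/713) = 0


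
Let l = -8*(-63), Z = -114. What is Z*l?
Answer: -57456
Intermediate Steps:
l = 504
Z*l = -114*504 = -57456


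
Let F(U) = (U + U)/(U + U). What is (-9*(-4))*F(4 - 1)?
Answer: 36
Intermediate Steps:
F(U) = 1 (F(U) = (2*U)/((2*U)) = (2*U)*(1/(2*U)) = 1)
(-9*(-4))*F(4 - 1) = -9*(-4)*1 = 36*1 = 36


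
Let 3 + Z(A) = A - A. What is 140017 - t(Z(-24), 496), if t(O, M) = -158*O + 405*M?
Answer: -61337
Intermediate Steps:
Z(A) = -3 (Z(A) = -3 + (A - A) = -3 + 0 = -3)
140017 - t(Z(-24), 496) = 140017 - (-158*(-3) + 405*496) = 140017 - (474 + 200880) = 140017 - 1*201354 = 140017 - 201354 = -61337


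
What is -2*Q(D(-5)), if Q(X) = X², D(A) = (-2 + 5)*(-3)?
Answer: -162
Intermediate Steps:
D(A) = -9 (D(A) = 3*(-3) = -9)
-2*Q(D(-5)) = -2*(-9)² = -2*81 = -162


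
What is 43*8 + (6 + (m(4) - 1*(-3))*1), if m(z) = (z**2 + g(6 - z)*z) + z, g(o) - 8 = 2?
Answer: 413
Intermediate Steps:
g(o) = 10 (g(o) = 8 + 2 = 10)
m(z) = z**2 + 11*z (m(z) = (z**2 + 10*z) + z = z**2 + 11*z)
43*8 + (6 + (m(4) - 1*(-3))*1) = 43*8 + (6 + (4*(11 + 4) - 1*(-3))*1) = 344 + (6 + (4*15 + 3)*1) = 344 + (6 + (60 + 3)*1) = 344 + (6 + 63*1) = 344 + (6 + 63) = 344 + 69 = 413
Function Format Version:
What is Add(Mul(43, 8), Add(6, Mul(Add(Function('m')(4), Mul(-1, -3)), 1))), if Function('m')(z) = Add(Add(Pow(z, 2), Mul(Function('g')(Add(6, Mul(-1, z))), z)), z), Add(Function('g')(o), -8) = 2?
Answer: 413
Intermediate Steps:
Function('g')(o) = 10 (Function('g')(o) = Add(8, 2) = 10)
Function('m')(z) = Add(Pow(z, 2), Mul(11, z)) (Function('m')(z) = Add(Add(Pow(z, 2), Mul(10, z)), z) = Add(Pow(z, 2), Mul(11, z)))
Add(Mul(43, 8), Add(6, Mul(Add(Function('m')(4), Mul(-1, -3)), 1))) = Add(Mul(43, 8), Add(6, Mul(Add(Mul(4, Add(11, 4)), Mul(-1, -3)), 1))) = Add(344, Add(6, Mul(Add(Mul(4, 15), 3), 1))) = Add(344, Add(6, Mul(Add(60, 3), 1))) = Add(344, Add(6, Mul(63, 1))) = Add(344, Add(6, 63)) = Add(344, 69) = 413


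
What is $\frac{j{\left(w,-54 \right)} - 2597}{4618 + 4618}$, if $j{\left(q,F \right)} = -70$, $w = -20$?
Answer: $- \frac{2667}{9236} \approx -0.28876$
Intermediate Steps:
$\frac{j{\left(w,-54 \right)} - 2597}{4618 + 4618} = \frac{-70 - 2597}{4618 + 4618} = - \frac{2667}{9236}$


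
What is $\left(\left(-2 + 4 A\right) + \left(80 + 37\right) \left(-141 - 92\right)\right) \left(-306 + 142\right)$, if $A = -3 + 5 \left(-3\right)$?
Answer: $4482940$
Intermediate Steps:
$A = -18$ ($A = -3 - 15 = -18$)
$\left(\left(-2 + 4 A\right) + \left(80 + 37\right) \left(-141 - 92\right)\right) \left(-306 + 142\right) = \left(\left(-2 + 4 \left(-18\right)\right) + \left(80 + 37\right) \left(-141 - 92\right)\right) \left(-306 + 142\right) = \left(\left(-2 - 72\right) + 117 \left(-233\right)\right) \left(-164\right) = \left(-74 - 27261\right) \left(-164\right) = \left(-27335\right) \left(-164\right) = 4482940$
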